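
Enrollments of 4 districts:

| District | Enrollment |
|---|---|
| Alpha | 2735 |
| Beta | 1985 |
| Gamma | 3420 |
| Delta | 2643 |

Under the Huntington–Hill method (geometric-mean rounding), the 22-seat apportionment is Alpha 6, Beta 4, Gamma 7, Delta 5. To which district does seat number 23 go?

Delta

Priority for the next seat is population ÷ (√(s·(s+1))).
Priorities: Alpha 422.020, Beta 443.859, Gamma 457.017, Delta 482.544.
Highest priority: Delta.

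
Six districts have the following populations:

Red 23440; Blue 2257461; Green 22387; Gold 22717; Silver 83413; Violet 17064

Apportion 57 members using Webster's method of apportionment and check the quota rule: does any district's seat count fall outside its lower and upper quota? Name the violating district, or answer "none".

Standard quotas: Red 0.551, Blue 53.030, Green 0.526, Gold 0.534, Silver 1.959, Violet 0.401.
Webster allocation: Red 1, Blue 52, Green 1, Gold 1, Silver 2, Violet 0.
Blue has quota 53.030 (lower 53, upper 54) but receives 52 — outside the quota interval.

Blue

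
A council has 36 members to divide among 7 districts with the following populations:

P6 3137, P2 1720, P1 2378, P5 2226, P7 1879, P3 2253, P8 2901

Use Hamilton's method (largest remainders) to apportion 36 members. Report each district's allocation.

Standard divisor: 16494 ÷ 36 ≈ 458.167.
Standard quotas: P6 6.847, P2 3.754, P1 5.190, P5 4.858, P7 4.101, P3 4.917, P8 6.332.
Lower quotas: P6 6, P2 3, P1 5, P5 4, P7 4, P3 4, P8 6 (sum 32, leaving 4 seats).
Remainders in descending order: P3 0.917, P5 0.858, P6 0.847, P2 0.754, P8 0.332, P1 0.190, P7 0.101.
Largest remainders: P3, P5, P6, P2 receive the extra seats.

P6 7, P2 4, P1 5, P5 5, P7 4, P3 5, P8 6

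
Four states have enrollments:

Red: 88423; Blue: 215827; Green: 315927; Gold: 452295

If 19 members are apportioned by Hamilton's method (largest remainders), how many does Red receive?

Standard divisor: 1072472 ÷ 19 ≈ 56445.895.
Standard quotas: Red 1.5665, Blue 3.8236, Green 5.5970, Gold 8.0129.
Lower quotas: Red 1, Blue 3, Green 5, Gold 8 (sum 17, leaving 2 seats).
Remainders in descending order: Blue 0.8236, Green 0.5970, Red 0.5665, Gold 0.0129.
The surplus seats go to Blue, Green.
Red receives 1.

1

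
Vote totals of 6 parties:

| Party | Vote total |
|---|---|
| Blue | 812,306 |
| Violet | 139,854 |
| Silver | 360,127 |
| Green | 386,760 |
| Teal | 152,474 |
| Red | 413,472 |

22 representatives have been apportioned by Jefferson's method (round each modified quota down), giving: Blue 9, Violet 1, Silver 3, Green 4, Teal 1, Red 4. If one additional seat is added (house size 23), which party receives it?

Silver

Priority for the next seat is population ÷ (current seats + 1).
Priorities: Blue 81230.600, Violet 69927.000, Silver 90031.750, Green 77352.000, Teal 76237.000, Red 82694.400.
Highest priority: Silver.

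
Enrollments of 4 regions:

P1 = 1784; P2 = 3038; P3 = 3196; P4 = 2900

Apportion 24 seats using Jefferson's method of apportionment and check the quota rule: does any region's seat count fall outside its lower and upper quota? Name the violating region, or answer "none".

none

Standard quotas: P1 3.922, P2 6.678, P3 7.025, P4 6.375.
Jefferson allocation: P1 4, P2 7, P3 7, P4 6.
Every allocation lies between the lower and upper quota.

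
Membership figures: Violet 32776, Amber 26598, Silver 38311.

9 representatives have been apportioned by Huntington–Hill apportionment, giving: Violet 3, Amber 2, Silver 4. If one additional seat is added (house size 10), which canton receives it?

Amber

Priority for the next seat is population ÷ (√(s·(s+1))).
Priorities: Violet 9461.616, Amber 10858.588, Silver 8566.600.
Highest priority: Amber.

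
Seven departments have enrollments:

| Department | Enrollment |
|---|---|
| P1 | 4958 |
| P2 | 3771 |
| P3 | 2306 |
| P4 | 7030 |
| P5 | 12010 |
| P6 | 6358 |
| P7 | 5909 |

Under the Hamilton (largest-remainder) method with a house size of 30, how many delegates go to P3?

The standard divisor is 42342/30 ≈ 1411.4.
Standard quotas: P1 3.5128, P2 2.6718, P3 1.6338, P4 4.9809, P5 8.5093, P6 4.5047, P7 4.1866.
Lower quotas: P1 3, P2 2, P3 1, P4 4, P5 8, P6 4, P7 4 (sum 26, leaving 4 seats).
Remainders in descending order: P4 0.9809, P2 0.6718, P3 0.6338, P1 0.5128, P5 0.5093, P6 0.5047, P7 0.1866.
The surplus seats go to P4, P2, P3, P1.
P3 receives 2.

2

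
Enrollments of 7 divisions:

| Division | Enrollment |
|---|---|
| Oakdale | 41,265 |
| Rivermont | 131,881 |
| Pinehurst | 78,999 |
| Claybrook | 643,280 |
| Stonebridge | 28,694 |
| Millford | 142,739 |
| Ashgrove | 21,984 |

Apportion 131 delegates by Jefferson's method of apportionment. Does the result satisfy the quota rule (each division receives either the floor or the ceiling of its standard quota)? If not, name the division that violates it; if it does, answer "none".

Standard quotas: Oakdale 4.965, Rivermont 15.867, Pinehurst 9.504, Claybrook 77.394, Stonebridge 3.452, Millford 17.173, Ashgrove 2.645.
Jefferson allocation: Oakdale 5, Rivermont 16, Pinehurst 9, Claybrook 79, Stonebridge 3, Millford 17, Ashgrove 2.
Claybrook has quota 77.394 (lower 77, upper 78) but receives 79 — outside the quota interval.

Claybrook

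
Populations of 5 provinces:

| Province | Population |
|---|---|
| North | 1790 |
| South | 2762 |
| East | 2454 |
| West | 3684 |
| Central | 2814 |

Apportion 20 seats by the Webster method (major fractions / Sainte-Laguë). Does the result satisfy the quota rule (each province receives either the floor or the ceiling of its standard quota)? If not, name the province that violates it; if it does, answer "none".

Standard quotas: North 2.651, South 4.091, East 3.634, West 5.456, Central 4.168.
Webster allocation: North 3, South 4, East 4, West 5, Central 4.
Every allocation lies between the lower and upper quota.

none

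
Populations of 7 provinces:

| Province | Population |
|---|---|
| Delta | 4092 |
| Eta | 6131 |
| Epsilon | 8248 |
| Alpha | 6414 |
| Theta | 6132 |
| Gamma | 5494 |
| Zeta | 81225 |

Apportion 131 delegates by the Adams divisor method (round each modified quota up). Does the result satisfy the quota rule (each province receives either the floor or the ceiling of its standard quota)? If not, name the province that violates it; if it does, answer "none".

Zeta

Standard quotas: Delta 4.553, Eta 6.822, Epsilon 9.177, Alpha 7.137, Theta 6.823, Gamma 6.113, Zeta 90.376.
Adams allocation: Delta 5, Eta 7, Epsilon 10, Alpha 7, Theta 7, Gamma 6, Zeta 89.
Zeta has quota 90.376 (lower 90, upper 91) but receives 89 — outside the quota interval.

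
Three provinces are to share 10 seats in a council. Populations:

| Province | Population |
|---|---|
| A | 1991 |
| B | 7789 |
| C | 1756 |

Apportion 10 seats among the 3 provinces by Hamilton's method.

A: 2, B: 7, C: 1

Total 11536; standard divisor 11536/10 ≈ 1153.6.
Standard quotas: A 1.7259, B 6.7519, C 1.5222.
Lower quotas: A 1, B 6, C 1 (sum 8, leaving 2 seats).
Remainders in descending order: B 0.7519, A 0.7259, C 0.5222.
The surplus seats go to B, A.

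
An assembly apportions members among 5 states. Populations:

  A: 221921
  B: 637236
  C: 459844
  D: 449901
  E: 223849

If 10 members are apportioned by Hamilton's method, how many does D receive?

2

Standard divisor: 1992751 ÷ 10 ≈ 199275.1.
Standard quotas: A 1.1136, B 3.1978, C 2.3076, D 2.2577, E 1.1233.
Lower quotas: A 1, B 3, C 2, D 2, E 1 (sum 9, leaving 1 seat).
Remainders in descending order: C 0.3076, D 0.2577, B 0.1978, E 0.1233, A 0.1136.
The surplus seat goes to C.
D receives 2.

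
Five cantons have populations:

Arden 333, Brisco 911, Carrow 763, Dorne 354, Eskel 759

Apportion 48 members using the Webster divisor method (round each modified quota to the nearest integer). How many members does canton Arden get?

5

Standard divisor 3120/48 ≈ 65; standard quotas: Arden 5.123, Brisco 14.015, Carrow 11.738, Dorne 5.446, Eskel 11.677.
Rounding to the nearest integer gives Arden 5, Brisco 14, Carrow 12, Dorne 5, Eskel 12 — total 48, matching the house size, so no adjustment is needed.
Arden receives 5.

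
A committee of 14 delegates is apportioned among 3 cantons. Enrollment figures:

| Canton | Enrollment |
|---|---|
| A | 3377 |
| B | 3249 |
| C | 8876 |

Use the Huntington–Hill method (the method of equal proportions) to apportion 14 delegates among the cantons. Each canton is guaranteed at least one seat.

With divisor 1116: modified quotas A 3.026, B 2.911, C 7.953.
Geometric-mean thresholds: A √(3·4)=3.464, B √(2·3)=2.449, C √(7·8)=7.483.
Each quota rounded against its threshold gives A 3, B 3, C 8 (total 14).

A 3; B 3; C 8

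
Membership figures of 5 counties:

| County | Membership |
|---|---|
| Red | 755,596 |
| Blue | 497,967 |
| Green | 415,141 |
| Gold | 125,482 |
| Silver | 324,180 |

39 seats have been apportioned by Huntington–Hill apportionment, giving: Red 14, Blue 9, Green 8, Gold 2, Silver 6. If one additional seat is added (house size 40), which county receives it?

Priority for the next seat is population ÷ (√(s·(s+1))).
Priorities: Red 52141.078, Blue 52490.331, Green 48924.836, Gold 51227.812, Silver 50022.060.
Highest priority: Blue.

Blue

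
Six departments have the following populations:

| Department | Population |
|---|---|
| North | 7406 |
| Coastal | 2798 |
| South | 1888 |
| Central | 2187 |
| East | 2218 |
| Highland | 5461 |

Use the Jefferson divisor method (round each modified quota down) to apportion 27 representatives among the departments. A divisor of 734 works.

With modified divisor 734: modified quotas North 10.090, Coastal 3.812, South 2.572, Central 2.980, East 3.022, Highland 7.440.
Rounding down: North 10, Coastal 3, South 2, Central 2, East 3, Highland 7 (total 27).

North=10; Coastal=3; South=2; Central=2; East=3; Highland=7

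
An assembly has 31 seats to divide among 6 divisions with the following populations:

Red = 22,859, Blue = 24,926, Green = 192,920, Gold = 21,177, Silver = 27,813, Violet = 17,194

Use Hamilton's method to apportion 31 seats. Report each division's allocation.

Standard divisor: 306889 ÷ 31 ≈ 9899.645.
Standard quotas: Red 2.3091, Blue 2.5179, Green 19.4876, Gold 2.1392, Silver 2.8095, Violet 1.7368.
Lower quotas: Red 2, Blue 2, Green 19, Gold 2, Silver 2, Violet 1 (sum 28, leaving 3 seats).
Remainders in descending order: Silver 0.8095, Violet 0.7368, Blue 0.5179, Green 0.4876, Red 0.3091, Gold 0.1392.
Largest remainders: Silver, Violet, Blue receive the extra seats.

Red 2, Blue 3, Green 19, Gold 2, Silver 3, Violet 2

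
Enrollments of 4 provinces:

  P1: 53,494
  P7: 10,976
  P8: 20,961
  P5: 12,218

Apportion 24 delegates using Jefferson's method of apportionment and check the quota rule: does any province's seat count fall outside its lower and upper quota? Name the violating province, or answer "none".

Standard quotas: P1 13.148, P7 2.698, P8 5.152, P5 3.003.
Jefferson allocation: P1 14, P7 2, P8 5, P5 3.
Every allocation lies between the lower and upper quota.

none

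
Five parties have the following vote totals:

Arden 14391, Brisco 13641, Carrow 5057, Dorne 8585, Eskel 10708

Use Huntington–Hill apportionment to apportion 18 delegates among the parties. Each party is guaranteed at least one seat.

With divisor 3071: modified quotas Arden 4.686, Brisco 4.442, Carrow 1.647, Dorne 2.796, Eskel 3.487.
Geometric-mean thresholds: Arden √(4·5)=4.472, Brisco √(4·5)=4.472, Carrow √(1·2)=1.414, Dorne √(2·3)=2.449, Eskel √(3·4)=3.464.
Each quota rounded against its threshold gives Arden 5, Brisco 4, Carrow 2, Dorne 3, Eskel 4 (total 18).

Arden: 5, Brisco: 4, Carrow: 2, Dorne: 3, Eskel: 4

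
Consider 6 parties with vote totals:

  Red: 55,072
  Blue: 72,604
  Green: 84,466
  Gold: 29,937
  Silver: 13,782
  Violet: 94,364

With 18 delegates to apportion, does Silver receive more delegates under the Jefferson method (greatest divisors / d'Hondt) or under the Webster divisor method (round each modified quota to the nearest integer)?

Webster

Jefferson: Red 3, Blue 4, Green 5, Gold 1, Silver 0, Violet 5.
Webster: Red 3, Blue 4, Green 4, Gold 1, Silver 1, Violet 5.
Silver gets 0 under Jefferson and 1 under Webster.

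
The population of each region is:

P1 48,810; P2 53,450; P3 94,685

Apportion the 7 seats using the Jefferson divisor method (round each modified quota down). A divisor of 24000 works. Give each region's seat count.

With modified divisor 24000: modified quotas P1 2.034, P2 2.227, P3 3.945.
Rounding down: P1 2, P2 2, P3 3 (total 7).

P1 2; P2 2; P3 3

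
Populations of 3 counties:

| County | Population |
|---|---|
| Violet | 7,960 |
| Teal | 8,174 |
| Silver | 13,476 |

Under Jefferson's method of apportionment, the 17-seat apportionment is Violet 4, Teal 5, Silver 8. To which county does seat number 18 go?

Priority for the next seat is population ÷ (current seats + 1).
Priorities: Violet 1592.000, Teal 1362.333, Silver 1497.333.
Highest priority: Violet.

Violet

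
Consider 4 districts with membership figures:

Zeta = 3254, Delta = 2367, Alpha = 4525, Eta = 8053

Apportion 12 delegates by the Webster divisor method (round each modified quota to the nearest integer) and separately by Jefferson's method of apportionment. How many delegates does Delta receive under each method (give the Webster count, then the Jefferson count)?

2 and 1

Webster: Zeta 2, Delta 2, Alpha 3, Eta 5.
Jefferson: Zeta 2, Delta 1, Alpha 3, Eta 6.
Delta gets 2 under Webster and 1 under Jefferson.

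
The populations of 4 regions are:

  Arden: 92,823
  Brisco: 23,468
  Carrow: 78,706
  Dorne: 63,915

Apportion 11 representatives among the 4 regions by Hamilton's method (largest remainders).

Standard divisor: 258912 ÷ 11 ≈ 23537.455.
Standard quotas: Arden 3.9436, Brisco 0.9970, Carrow 3.3439, Dorne 2.7155.
Lower quotas: Arden 3, Brisco 0, Carrow 3, Dorne 2 (sum 8, leaving 3 seats).
Remainders in descending order: Brisco 0.9970, Arden 0.9436, Dorne 0.7155, Carrow 0.3439.
Largest remainders: Brisco, Arden, Dorne receive the extra seats.

Arden 4, Brisco 1, Carrow 3, Dorne 3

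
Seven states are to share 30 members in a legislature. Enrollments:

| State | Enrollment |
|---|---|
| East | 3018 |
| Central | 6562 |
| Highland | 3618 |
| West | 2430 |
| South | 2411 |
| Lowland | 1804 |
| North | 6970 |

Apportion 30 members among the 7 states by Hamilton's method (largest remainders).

Standard divisor: 26813 ÷ 30 ≈ 893.767.
Standard quotas: East 3.3767, Central 7.3420, Highland 4.0480, West 2.7188, South 2.6976, Lowland 2.0184, North 7.7985.
Lower quotas: East 3, Central 7, Highland 4, West 2, South 2, Lowland 2, North 7 (sum 27, leaving 3 seats).
Remainders in descending order: North 0.7985, West 0.7188, South 0.6976, East 0.3767, Central 0.3420, Highland 0.0480, Lowland 0.0184.
Largest remainders: North, West, South receive the extra seats.

East 3; Central 7; Highland 4; West 3; South 3; Lowland 2; North 8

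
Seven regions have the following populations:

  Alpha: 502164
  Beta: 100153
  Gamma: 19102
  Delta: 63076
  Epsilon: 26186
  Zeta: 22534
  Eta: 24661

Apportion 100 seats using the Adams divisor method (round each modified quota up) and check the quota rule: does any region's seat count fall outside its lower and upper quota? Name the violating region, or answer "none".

Alpha

Standard quotas: Alpha 66.259, Beta 13.215, Gamma 2.520, Delta 8.323, Epsilon 3.455, Zeta 2.973, Eta 3.254.
Adams allocation: Alpha 64, Beta 13, Gamma 3, Delta 9, Epsilon 4, Zeta 3, Eta 4.
Alpha has quota 66.259 (lower 66, upper 67) but receives 64 — outside the quota interval.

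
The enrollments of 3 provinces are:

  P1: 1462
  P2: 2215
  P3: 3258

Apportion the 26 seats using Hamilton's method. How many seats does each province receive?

P1 6, P2 8, P3 12

Total 6935; standard divisor 6935/26 ≈ 266.731.
Standard quotas: P1 5.481, P2 8.304, P3 12.215.
Lower quotas: P1 5, P2 8, P3 12 (sum 25, leaving 1 seat).
Remainders in descending order: P1 0.481, P2 0.304, P3 0.215.
The surplus seat goes to P1.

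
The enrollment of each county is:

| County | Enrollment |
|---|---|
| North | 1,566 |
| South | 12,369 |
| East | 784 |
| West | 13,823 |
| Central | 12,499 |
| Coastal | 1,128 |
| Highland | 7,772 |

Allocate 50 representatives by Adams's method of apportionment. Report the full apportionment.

North=2; South=12; East=1; West=13; Central=12; Coastal=2; Highland=8

Standard divisor 49941/50 ≈ 998.82; standard quotas: North 1.568, South 12.384, East 0.785, West 13.839, Central 12.514, Coastal 1.129, Highland 7.781.
Rounding up gives 2, 13, 1, 14, 13, 2, 8 = 53 seats, so the divisor must be adjusted.
With modified divisor 1100: modified quotas North 1.424, South 11.245, East 0.713, West 12.566, Central 11.363, Coastal 1.025, Highland 7.065.
Rounding up: North 2, South 12, East 1, West 13, Central 12, Coastal 2, Highland 8 (total 50).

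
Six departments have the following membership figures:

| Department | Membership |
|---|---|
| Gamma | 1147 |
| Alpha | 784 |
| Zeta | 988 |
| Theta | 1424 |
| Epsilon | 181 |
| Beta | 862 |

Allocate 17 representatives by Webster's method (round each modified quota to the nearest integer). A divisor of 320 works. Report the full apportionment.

Gamma=4, Alpha=2, Zeta=3, Theta=4, Epsilon=1, Beta=3

With modified divisor 320: modified quotas Gamma 3.584, Alpha 2.450, Zeta 3.087, Theta 4.450, Epsilon 0.566, Beta 2.694.
Rounding to the nearest integer: Gamma 4, Alpha 2, Zeta 3, Theta 4, Epsilon 1, Beta 3 (total 17).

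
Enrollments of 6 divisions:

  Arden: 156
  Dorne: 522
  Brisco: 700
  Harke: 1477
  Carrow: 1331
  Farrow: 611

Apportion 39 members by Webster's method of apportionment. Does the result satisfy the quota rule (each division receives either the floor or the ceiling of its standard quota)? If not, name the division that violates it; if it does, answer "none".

Standard quotas: Arden 1.268, Dorne 4.244, Brisco 5.691, Harke 12.008, Carrow 10.821, Farrow 4.967.
Webster allocation: Arden 1, Dorne 4, Brisco 6, Harke 12, Carrow 11, Farrow 5.
Every allocation lies between the lower and upper quota.

none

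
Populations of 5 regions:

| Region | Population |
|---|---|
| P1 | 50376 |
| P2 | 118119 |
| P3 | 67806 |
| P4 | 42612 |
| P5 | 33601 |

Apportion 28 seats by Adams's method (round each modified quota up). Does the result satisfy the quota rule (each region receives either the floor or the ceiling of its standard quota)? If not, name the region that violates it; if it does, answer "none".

Standard quotas: P1 4.513, P2 10.583, P3 6.075, P4 3.818, P5 3.011.
Adams allocation: P1 5, P2 10, P3 6, P4 4, P5 3.
Every allocation lies between the lower and upper quota.

none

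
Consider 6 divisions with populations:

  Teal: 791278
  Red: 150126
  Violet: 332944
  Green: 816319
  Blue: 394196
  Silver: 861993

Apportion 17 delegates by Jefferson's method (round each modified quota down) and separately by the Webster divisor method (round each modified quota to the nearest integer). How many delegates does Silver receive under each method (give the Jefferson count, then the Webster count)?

5 and 4

Jefferson: Teal 4, Red 0, Violet 2, Green 4, Blue 2, Silver 5.
Webster: Teal 4, Red 1, Violet 2, Green 4, Blue 2, Silver 4.
Silver gets 5 under Jefferson and 4 under Webster.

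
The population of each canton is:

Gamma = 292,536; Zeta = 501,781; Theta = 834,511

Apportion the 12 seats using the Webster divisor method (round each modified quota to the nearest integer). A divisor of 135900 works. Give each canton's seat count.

With modified divisor 135900: modified quotas Gamma 2.153, Zeta 3.692, Theta 6.141.
Rounding to the nearest integer: Gamma 2, Zeta 4, Theta 6 (total 12).

Gamma 2, Zeta 4, Theta 6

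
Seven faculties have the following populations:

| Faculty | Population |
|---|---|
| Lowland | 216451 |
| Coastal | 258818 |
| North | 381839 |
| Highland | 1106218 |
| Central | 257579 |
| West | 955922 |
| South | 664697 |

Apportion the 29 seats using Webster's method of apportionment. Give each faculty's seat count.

Lowland 2; Coastal 2; North 3; Highland 8; Central 2; West 7; South 5

Standard divisor 3841524/29 ≈ 132466.345; standard quotas: Lowland 1.634, Coastal 1.954, North 2.883, Highland 8.351, Central 1.944, West 7.216, South 5.018.
Rounding to the nearest integer gives Lowland 2, Coastal 2, North 3, Highland 8, Central 2, West 7, South 5 — total 29, matching the house size, so no adjustment is needed.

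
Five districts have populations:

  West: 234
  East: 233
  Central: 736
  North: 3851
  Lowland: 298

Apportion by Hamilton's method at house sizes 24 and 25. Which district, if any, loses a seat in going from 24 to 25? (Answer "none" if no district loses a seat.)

At 24 seats: West 1, East 1, Central 3, North 17, Lowland 2.
At 25 seats: West 1, East 1, Central 4, North 18, Lowland 1.
Lowland drops from 2 to 1.

Lowland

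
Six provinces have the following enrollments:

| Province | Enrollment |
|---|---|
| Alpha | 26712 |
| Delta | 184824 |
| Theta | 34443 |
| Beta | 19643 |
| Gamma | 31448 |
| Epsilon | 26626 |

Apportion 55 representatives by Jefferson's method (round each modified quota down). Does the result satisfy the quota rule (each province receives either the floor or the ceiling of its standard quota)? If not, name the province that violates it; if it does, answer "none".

Standard quotas: Alpha 4.539, Delta 31.404, Theta 5.852, Beta 3.338, Gamma 5.343, Epsilon 4.524.
Jefferson allocation: Alpha 4, Delta 33, Theta 6, Beta 3, Gamma 5, Epsilon 4.
Delta has quota 31.404 (lower 31, upper 32) but receives 33 — outside the quota interval.

Delta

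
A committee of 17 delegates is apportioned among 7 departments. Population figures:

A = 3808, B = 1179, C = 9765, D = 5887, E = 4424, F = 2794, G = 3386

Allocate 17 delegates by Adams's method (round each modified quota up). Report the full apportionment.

A=2; B=1; C=5; D=3; E=2; F=2; G=2

Standard divisor 31243/17 ≈ 1837.824; standard quotas: A 2.072, B 0.642, C 5.313, D 3.203, E 2.407, F 1.520, G 1.842.
Rounding up gives 3, 1, 6, 4, 3, 2, 2 = 21 seats, so the divisor must be adjusted.
With modified divisor 2300: modified quotas A 1.656, B 0.513, C 4.246, D 2.560, E 1.923, F 1.215, G 1.472.
Rounding up: A 2, B 1, C 5, D 3, E 2, F 2, G 2 (total 17).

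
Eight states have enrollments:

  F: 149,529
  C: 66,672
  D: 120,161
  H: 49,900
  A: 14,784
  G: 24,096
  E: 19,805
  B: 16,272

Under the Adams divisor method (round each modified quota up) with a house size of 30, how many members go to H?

3

Standard divisor 461219/30 ≈ 15373.967; standard quotas: F 9.726, C 4.337, D 7.816, H 3.246, A 0.962, G 1.567, E 1.288, B 1.058.
Rounding up gives 10, 5, 8, 4, 1, 2, 2, 2 = 34 seats, so the divisor must be adjusted.
With modified divisor 16900: modified quotas F 8.848, C 3.945, D 7.110, H 2.953, A 0.875, G 1.426, E 1.172, B 0.963.
Rounding up: F 9, C 4, D 8, H 3, A 1, G 2, E 2, B 1 (total 30).
H receives 3.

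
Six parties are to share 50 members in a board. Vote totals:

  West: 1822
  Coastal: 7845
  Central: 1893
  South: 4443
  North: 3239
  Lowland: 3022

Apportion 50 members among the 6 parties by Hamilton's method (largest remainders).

Total 22264; standard divisor 22264/50 ≈ 445.28.
Standard quotas: West 4.0918, Coastal 17.6181, Central 4.2513, South 9.9780, North 7.2741, Lowland 6.7867.
Lower quotas: West 4, Coastal 17, Central 4, South 9, North 7, Lowland 6 (sum 47, leaving 3 seats).
Remainders in descending order: South 0.9780, Lowland 0.7867, Coastal 0.6181, North 0.2741, Central 0.2513, West 0.0918.
Largest remainders: South, Lowland, Coastal receive the extra seats.

West 4, Coastal 18, Central 4, South 10, North 7, Lowland 7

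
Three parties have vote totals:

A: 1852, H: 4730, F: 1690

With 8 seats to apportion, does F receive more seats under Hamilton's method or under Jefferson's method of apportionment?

Hamilton: A 2, H 4, F 2.
Jefferson: A 2, H 5, F 1.
F gets 2 under Hamilton and 1 under Jefferson.

Hamilton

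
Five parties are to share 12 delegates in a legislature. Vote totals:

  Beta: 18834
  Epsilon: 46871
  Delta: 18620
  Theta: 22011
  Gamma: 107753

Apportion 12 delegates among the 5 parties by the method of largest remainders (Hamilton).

Total 214089; standard divisor 214089/12 ≈ 17840.75.
Standard quotas: Beta 1.0557, Epsilon 2.6272, Delta 1.0437, Theta 1.2337, Gamma 6.0397.
Lower quotas: Beta 1, Epsilon 2, Delta 1, Theta 1, Gamma 6 (sum 11, leaving 1 seat).
Remainders in descending order: Epsilon 0.6272, Theta 0.2337, Beta 0.0557, Delta 0.0437, Gamma 0.0397.
Largest remainder: Epsilon receives the extra seat.

Beta 1, Epsilon 3, Delta 1, Theta 1, Gamma 6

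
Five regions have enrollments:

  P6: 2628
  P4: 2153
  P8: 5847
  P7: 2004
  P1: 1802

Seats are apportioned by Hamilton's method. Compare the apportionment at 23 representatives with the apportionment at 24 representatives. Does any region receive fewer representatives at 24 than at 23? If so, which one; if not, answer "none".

At 23 seats: P6 4, P4 4, P8 9, P7 3, P1 3.
At 24 seats: P6 4, P4 4, P8 10, P7 3, P1 3.
No region's allocation decreased.

none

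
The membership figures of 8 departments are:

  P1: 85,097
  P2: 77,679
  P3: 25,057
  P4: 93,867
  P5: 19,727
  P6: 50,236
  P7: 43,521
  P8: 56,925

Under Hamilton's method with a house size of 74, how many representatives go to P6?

8

Total 452109; standard divisor 452109/74 ≈ 6109.581.
Standard quotas: P1 13.9285, P2 12.7143, P3 4.1013, P4 15.3639, P5 3.2289, P6 8.2225, P7 7.1234, P8 9.3173.
Lower quotas: P1 13, P2 12, P3 4, P4 15, P5 3, P6 8, P7 7, P8 9 (sum 71, leaving 3 seats).
Remainders in descending order: P1 0.9285, P2 0.7143, P4 0.3639, P8 0.3173, P5 0.2289, P6 0.2225, P7 0.1234, P3 0.1013.
The surplus seats go to P1, P2, P4.
P6 receives 8.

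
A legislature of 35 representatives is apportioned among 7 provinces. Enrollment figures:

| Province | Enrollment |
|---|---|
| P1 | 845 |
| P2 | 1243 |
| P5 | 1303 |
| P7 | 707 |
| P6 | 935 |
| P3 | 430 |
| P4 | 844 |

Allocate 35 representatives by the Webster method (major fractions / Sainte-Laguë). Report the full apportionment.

Standard divisor 6307/35 ≈ 180.2; standard quotas: P1 4.689, P2 6.898, P5 7.231, P7 3.923, P6 5.189, P3 2.386, P4 4.684.
Rounding to the nearest integer gives P1 5, P2 7, P5 7, P7 4, P6 5, P3 2, P4 5 — total 35, matching the house size, so no adjustment is needed.

P1=5; P2=7; P5=7; P7=4; P6=5; P3=2; P4=5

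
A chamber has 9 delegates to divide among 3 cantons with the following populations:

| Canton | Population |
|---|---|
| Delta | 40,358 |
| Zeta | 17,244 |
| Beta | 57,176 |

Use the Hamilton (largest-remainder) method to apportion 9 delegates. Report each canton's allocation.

Delta=3; Zeta=1; Beta=5

The standard divisor is 114778/9 ≈ 12753.111.
Standard quotas: Delta 3.1646, Zeta 1.3521, Beta 4.4833.
Lower quotas: Delta 3, Zeta 1, Beta 4 (sum 8, leaving 1 seat).
Remainders in descending order: Beta 0.4833, Zeta 0.3521, Delta 0.1646.
Largest remainder: Beta receives the extra seat.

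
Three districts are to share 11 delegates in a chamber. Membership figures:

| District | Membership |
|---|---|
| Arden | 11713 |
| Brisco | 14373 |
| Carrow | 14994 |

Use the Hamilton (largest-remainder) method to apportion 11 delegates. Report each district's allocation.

Arden 3; Brisco 4; Carrow 4

The standard divisor is 41080/11 ≈ 3734.545.
Standard quotas: Arden 3.1364, Brisco 3.8487, Carrow 4.0149.
Lower quotas: Arden 3, Brisco 3, Carrow 4 (sum 10, leaving 1 seat).
Remainders in descending order: Brisco 0.8487, Arden 0.1364, Carrow 0.0149.
Largest remainder: Brisco receives the extra seat.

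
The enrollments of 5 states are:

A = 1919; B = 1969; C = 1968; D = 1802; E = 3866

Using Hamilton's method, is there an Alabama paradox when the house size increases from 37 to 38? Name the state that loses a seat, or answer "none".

none

At 37 seats: A 6, B 6, C 6, D 6, E 13.
At 38 seats: A 6, B 7, C 6, D 6, E 13.
No state's allocation decreased.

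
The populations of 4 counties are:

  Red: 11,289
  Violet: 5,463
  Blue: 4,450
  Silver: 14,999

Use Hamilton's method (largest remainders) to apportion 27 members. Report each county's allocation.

Red 9, Violet 4, Blue 3, Silver 11

Total 36201; standard divisor 36201/27 ≈ 1340.778.
Standard quotas: Red 8.4197, Violet 4.0745, Blue 3.3190, Silver 11.1868.
Lower quotas: Red 8, Violet 4, Blue 3, Silver 11 (sum 26, leaving 1 seat).
Remainders in descending order: Red 0.4197, Blue 0.3190, Silver 0.1868, Violet 0.0745.
Largest remainder: Red receives the extra seat.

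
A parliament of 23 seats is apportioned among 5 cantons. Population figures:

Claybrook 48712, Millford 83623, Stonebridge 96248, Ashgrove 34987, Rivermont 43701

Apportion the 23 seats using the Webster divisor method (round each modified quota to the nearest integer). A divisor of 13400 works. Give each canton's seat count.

With modified divisor 13400: modified quotas Claybrook 3.635, Millford 6.241, Stonebridge 7.183, Ashgrove 2.611, Rivermont 3.261.
Rounding to the nearest integer: Claybrook 4, Millford 6, Stonebridge 7, Ashgrove 3, Rivermont 3 (total 23).

Claybrook=4, Millford=6, Stonebridge=7, Ashgrove=3, Rivermont=3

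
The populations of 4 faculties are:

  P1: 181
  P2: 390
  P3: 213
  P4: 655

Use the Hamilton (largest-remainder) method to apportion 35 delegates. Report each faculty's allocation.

The standard divisor is 1439/35 ≈ 41.114.
Standard quotas: P1 4.402, P2 9.486, P3 5.181, P4 15.931.
Lower quotas: P1 4, P2 9, P3 5, P4 15 (sum 33, leaving 2 seats).
Remainders in descending order: P4 0.931, P2 0.486, P1 0.402, P3 0.181.
Largest remainders: P4, P2 receive the extra seats.

P1: 4, P2: 10, P3: 5, P4: 16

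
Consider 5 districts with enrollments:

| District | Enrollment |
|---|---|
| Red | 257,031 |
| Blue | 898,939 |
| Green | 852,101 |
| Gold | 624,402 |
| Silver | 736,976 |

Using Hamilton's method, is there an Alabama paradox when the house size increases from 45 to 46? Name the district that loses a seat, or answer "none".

At 45 seats: Red 4, Blue 12, Green 11, Gold 8, Silver 10.
At 46 seats: Red 3, Blue 12, Green 12, Gold 9, Silver 10.
Red drops from 4 to 3.

Red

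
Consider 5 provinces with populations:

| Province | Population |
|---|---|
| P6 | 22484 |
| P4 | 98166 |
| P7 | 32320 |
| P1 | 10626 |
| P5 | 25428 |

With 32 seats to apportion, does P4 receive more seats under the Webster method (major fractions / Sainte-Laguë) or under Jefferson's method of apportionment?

Webster: P6 4, P4 17, P7 5, P1 2, P5 4.
Jefferson: P6 4, P4 18, P7 5, P1 1, P5 4.
P4 gets 17 under Webster and 18 under Jefferson.

Jefferson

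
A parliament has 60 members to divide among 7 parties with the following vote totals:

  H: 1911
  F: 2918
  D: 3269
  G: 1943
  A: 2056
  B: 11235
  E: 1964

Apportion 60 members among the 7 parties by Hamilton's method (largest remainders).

H 4, F 7, D 8, G 4, A 5, B 27, E 5

Standard divisor: 25296 ÷ 60 ≈ 421.6.
Standard quotas: H 4.5327, F 6.9213, D 7.7538, G 4.6086, A 4.8767, B 26.6485, E 4.6584.
Lower quotas: H 4, F 6, D 7, G 4, A 4, B 26, E 4 (sum 55, leaving 5 seats).
Remainders in descending order: F 0.9213, A 0.8767, D 0.7538, E 0.6584, B 0.6485, G 0.6086, H 0.5327.
The surplus seats go to F, A, D, E, B.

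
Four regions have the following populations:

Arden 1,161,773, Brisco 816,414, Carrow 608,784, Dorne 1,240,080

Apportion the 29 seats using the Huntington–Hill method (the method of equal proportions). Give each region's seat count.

With divisor 133422: modified quotas Arden 8.708, Brisco 6.119, Carrow 4.563, Dorne 9.294.
Geometric-mean thresholds: Arden √(8·9)=8.485, Brisco √(6·7)=6.481, Carrow √(4·5)=4.472, Dorne √(9·10)=9.487.
Each quota rounded against its threshold gives Arden 9, Brisco 6, Carrow 5, Dorne 9 (total 29).

Arden 9, Brisco 6, Carrow 5, Dorne 9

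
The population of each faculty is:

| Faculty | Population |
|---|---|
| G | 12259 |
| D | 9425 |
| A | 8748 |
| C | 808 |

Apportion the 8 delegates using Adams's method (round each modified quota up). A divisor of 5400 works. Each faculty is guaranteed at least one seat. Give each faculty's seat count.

With modified divisor 5400: modified quotas G 2.270, D 1.745, A 1.620, C 0.150.
Rounding up: G 3, D 2, A 2, C 1 (total 8).

G=3, D=2, A=2, C=1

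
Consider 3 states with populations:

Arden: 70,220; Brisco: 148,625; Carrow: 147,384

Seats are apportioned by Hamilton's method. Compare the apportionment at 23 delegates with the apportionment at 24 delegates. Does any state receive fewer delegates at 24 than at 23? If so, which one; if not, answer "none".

At 23 seats: Arden 5, Brisco 9, Carrow 9.
At 24 seats: Arden 4, Brisco 10, Carrow 10.
Arden drops from 5 to 4.

Arden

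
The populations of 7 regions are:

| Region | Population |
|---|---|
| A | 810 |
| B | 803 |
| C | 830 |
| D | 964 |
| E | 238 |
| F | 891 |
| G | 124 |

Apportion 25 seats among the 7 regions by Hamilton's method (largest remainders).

A: 4, B: 4, C: 5, D: 5, E: 1, F: 5, G: 1

The standard divisor is 4660/25 ≈ 186.4.
Standard quotas: A 4.345, B 4.308, C 4.453, D 5.172, E 1.277, F 4.780, G 0.665.
Lower quotas: A 4, B 4, C 4, D 5, E 1, F 4, G 0 (sum 22, leaving 3 seats).
Remainders in descending order: F 0.780, G 0.665, C 0.453, A 0.345, B 0.308, E 0.277, D 0.172.
The surplus seats go to F, G, C.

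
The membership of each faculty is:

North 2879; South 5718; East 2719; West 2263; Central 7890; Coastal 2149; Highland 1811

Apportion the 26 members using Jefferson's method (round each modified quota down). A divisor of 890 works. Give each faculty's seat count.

With modified divisor 890: modified quotas North 3.235, South 6.425, East 3.055, West 2.543, Central 8.865, Coastal 2.415, Highland 2.035.
Rounding down: North 3, South 6, East 3, West 2, Central 8, Coastal 2, Highland 2 (total 26).

North: 3, South: 6, East: 3, West: 2, Central: 8, Coastal: 2, Highland: 2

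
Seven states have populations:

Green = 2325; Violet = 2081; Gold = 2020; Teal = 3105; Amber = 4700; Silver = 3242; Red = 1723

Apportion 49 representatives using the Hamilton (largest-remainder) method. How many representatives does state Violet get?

5

The standard divisor is 19196/49 ≈ 391.755.
Standard quotas: Green 5.935, Violet 5.312, Gold 5.156, Teal 7.926, Amber 11.997, Silver 8.276, Red 4.398.
Lower quotas: Green 5, Violet 5, Gold 5, Teal 7, Amber 11, Silver 8, Red 4 (sum 45, leaving 4 seats).
Remainders in descending order: Amber 0.997, Green 0.935, Teal 0.926, Red 0.398, Violet 0.312, Silver 0.276, Gold 0.156.
Largest remainders: Amber, Green, Teal, Red receive the extra seats.
Violet receives 5.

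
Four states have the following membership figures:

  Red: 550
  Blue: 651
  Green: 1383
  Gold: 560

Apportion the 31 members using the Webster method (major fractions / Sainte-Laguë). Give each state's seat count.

Red 5, Blue 6, Green 14, Gold 6

Standard divisor 3144/31 ≈ 101.419; standard quotas: Red 5.423, Blue 6.419, Green 13.636, Gold 5.522.
Rounding to the nearest integer gives Red 5, Blue 6, Green 14, Gold 6 — total 31, matching the house size, so no adjustment is needed.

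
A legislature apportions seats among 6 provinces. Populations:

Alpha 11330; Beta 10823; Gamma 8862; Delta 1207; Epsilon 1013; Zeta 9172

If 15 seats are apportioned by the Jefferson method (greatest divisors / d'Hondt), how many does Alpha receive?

4

Standard divisor 42407/15 ≈ 2827.133; standard quotas: Alpha 4.008, Beta 3.828, Gamma 3.135, Delta 0.427, Epsilon 0.358, Zeta 3.244.
Rounding down gives 4, 3, 3, 0, 0, 3 = 13 seats, so the divisor must be adjusted.
With modified divisor 2280: modified quotas Alpha 4.969, Beta 4.747, Gamma 3.887, Delta 0.529, Epsilon 0.444, Zeta 4.023.
Rounding down: Alpha 4, Beta 4, Gamma 3, Delta 0, Epsilon 0, Zeta 4 (total 15).
Alpha receives 4.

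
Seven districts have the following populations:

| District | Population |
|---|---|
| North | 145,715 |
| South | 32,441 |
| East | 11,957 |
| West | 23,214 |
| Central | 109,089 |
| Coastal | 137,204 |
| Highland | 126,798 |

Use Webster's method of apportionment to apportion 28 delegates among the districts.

North 7; South 2; East 1; West 1; Central 5; Coastal 6; Highland 6

Standard divisor 586418/28 ≈ 20943.5; standard quotas: North 6.958, South 1.549, East 0.571, West 1.108, Central 5.209, Coastal 6.551, Highland 6.054.
Rounding to the nearest integer gives 7, 2, 1, 1, 5, 7, 6 = 29 seats, so the divisor must be adjusted.
With modified divisor 21264: modified quotas North 6.853, South 1.526, East 0.562, West 1.092, Central 5.130, Coastal 6.452, Highland 5.963.
Rounding to the nearest integer: North 7, South 2, East 1, West 1, Central 5, Coastal 6, Highland 6 (total 28).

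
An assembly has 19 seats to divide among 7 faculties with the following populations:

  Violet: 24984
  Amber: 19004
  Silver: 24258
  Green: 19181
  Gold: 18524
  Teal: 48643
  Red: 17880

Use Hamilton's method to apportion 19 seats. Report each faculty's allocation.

The standard divisor is 172474/19 ≈ 9077.579.
Standard quotas: Violet 2.7523, Amber 2.0935, Silver 2.6723, Green 2.1130, Gold 2.0406, Teal 5.3586, Red 1.9697.
Lower quotas: Violet 2, Amber 2, Silver 2, Green 2, Gold 2, Teal 5, Red 1 (sum 16, leaving 3 seats).
Remainders in descending order: Red 0.9697, Violet 0.7523, Silver 0.6723, Teal 0.3586, Green 0.1130, Amber 0.0935, Gold 0.0406.
Largest remainders: Red, Violet, Silver receive the extra seats.

Violet: 3; Amber: 2; Silver: 3; Green: 2; Gold: 2; Teal: 5; Red: 2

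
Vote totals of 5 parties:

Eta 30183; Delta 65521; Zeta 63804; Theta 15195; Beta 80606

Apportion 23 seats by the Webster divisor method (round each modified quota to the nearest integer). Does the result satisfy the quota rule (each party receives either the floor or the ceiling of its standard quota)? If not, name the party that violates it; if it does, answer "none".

none

Standard quotas: Eta 2.719, Delta 5.903, Zeta 5.748, Theta 1.369, Beta 7.262.
Webster allocation: Eta 3, Delta 6, Zeta 6, Theta 1, Beta 7.
Every allocation lies between the lower and upper quota.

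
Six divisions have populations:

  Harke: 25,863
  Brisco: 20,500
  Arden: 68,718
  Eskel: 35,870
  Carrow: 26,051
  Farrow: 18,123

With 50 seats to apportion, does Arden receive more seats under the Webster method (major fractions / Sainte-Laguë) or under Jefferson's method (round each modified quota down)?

Webster: Harke 7, Brisco 5, Arden 17, Eskel 9, Carrow 7, Farrow 5.
Jefferson: Harke 7, Brisco 5, Arden 18, Eskel 9, Carrow 7, Farrow 4.
Arden gets 17 under Webster and 18 under Jefferson.

Jefferson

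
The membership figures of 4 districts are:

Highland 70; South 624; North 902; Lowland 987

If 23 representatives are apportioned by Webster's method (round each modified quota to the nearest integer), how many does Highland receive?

1

Standard divisor 2583/23 ≈ 112.304; standard quotas: Highland 0.623, South 5.556, North 8.032, Lowland 8.789.
Rounding to the nearest integer gives 1, 6, 8, 9 = 24 seats, so the divisor must be adjusted.
With modified divisor 115: modified quotas Highland 0.609, South 5.426, North 7.843, Lowland 8.583.
Rounding to the nearest integer: Highland 1, South 5, North 8, Lowland 9 (total 23).
Highland receives 1.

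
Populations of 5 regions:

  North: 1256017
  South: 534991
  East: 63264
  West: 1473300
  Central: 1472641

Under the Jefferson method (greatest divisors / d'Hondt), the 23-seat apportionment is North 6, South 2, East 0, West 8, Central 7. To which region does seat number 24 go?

Central

Priority for the next seat is population ÷ (current seats + 1).
Priorities: North 179431.000, South 178330.333, East 63264.000, West 163700.000, Central 184080.125.
Highest priority: Central.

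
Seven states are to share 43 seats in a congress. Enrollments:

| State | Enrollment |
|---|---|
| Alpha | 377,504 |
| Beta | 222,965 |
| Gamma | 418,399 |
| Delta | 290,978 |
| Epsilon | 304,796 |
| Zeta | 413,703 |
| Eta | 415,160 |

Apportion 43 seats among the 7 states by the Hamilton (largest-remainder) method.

Total 2443505; standard divisor 2443505/43 ≈ 56825.698.
Standard quotas: Alpha 6.6432, Beta 3.9237, Gamma 7.3628, Delta 5.1205, Epsilon 5.3637, Zeta 7.2802, Eta 7.3058.
Lower quotas: Alpha 6, Beta 3, Gamma 7, Delta 5, Epsilon 5, Zeta 7, Eta 7 (sum 40, leaving 3 seats).
Remainders in descending order: Beta 0.9237, Alpha 0.6432, Epsilon 0.3637, Gamma 0.3628, Eta 0.3058, Zeta 0.2802, Delta 0.1205.
Largest remainders: Beta, Alpha, Epsilon receive the extra seats.

Alpha=7, Beta=4, Gamma=7, Delta=5, Epsilon=6, Zeta=7, Eta=7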